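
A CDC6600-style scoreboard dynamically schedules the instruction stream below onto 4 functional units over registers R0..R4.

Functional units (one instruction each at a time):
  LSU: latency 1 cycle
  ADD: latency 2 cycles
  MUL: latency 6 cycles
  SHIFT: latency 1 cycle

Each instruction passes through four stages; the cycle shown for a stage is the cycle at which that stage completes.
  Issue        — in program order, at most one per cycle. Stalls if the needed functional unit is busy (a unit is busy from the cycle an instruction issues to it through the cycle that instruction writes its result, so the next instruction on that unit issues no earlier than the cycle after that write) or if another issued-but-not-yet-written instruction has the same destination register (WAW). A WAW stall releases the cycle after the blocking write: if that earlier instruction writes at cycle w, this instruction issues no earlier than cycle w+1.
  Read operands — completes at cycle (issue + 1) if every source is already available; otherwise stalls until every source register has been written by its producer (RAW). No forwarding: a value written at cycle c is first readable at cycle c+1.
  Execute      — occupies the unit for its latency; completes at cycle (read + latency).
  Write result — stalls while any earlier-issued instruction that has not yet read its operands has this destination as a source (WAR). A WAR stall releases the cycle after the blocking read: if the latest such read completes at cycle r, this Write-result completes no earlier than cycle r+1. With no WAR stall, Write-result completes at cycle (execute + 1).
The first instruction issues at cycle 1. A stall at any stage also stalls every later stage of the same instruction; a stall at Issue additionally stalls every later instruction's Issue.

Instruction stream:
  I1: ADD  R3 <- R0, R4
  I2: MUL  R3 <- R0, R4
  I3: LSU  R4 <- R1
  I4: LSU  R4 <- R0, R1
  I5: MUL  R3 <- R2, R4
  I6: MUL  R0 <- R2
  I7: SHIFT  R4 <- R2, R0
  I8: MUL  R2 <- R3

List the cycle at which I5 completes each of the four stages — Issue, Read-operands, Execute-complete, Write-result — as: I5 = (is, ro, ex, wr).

I5 = (15, 16, 22, 23)

I1: IS=1 RO=2 EX=4 WR=5
I2: IS=6 RO=7 EX=13 WR=14  [WAW R3: wait I1 write@5]
I3: IS=7 RO=8 EX=9 WR=10
I4: IS=11 RO=12 EX=13 WR=14  [struct: LSU busy until I3 writes@10]
I5: IS=15 RO=16 EX=22 WR=23  [struct: MUL busy until I2 writes@14]
I6: IS=24 RO=25 EX=31 WR=32  [struct: MUL busy until I5 writes@23]
I7: IS=25 RO=33 EX=34 WR=35  [RAW R0: wait I6 write@32]
I8: IS=33 RO=34 EX=40 WR=41  [struct: MUL busy until I6 writes@32]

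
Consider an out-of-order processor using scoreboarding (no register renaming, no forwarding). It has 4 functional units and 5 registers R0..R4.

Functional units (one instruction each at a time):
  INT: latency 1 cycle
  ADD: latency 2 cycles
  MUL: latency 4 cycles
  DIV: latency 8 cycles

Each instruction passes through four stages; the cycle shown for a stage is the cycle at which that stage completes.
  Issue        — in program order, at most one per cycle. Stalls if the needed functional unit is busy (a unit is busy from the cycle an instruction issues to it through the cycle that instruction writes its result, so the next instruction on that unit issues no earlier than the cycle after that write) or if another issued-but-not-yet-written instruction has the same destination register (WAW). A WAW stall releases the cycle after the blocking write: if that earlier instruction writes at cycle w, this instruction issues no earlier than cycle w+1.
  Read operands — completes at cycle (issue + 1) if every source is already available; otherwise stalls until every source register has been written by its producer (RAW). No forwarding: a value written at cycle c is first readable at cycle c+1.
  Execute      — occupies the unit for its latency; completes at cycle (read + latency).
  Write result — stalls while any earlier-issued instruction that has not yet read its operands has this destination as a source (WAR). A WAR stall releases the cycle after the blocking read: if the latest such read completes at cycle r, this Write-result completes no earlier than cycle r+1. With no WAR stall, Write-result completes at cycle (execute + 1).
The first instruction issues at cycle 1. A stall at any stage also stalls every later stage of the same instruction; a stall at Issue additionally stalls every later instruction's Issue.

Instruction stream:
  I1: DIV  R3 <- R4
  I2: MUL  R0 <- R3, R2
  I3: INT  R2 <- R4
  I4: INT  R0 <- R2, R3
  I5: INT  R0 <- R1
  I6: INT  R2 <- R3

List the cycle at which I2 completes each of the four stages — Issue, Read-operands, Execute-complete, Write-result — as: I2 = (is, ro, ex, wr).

I2 = (2, 12, 16, 17)

c1: issue I1 (DIV)
c2: I1 read-ops, issue I2 (MUL)
c3: issue I3 (INT)
c4: I3 read-ops
c5: I3 finished on INT
c10: I1 finished on DIV
c11: I1→R3
c12: I2 read-ops
c13: I3→R2
c16: I2 finished on MUL
c17: I2→R0
c18: issue I4 (INT)
c19: I4 read-ops
c20: I4 finished on INT
c21: I4→R0
c22: issue I5 (INT)
c23: I5 read-ops
c24: I5 finished on INT
c25: I5→R0
c26: issue I6 (INT)
c27: I6 read-ops
c28: I6 finished on INT
c29: I6→R2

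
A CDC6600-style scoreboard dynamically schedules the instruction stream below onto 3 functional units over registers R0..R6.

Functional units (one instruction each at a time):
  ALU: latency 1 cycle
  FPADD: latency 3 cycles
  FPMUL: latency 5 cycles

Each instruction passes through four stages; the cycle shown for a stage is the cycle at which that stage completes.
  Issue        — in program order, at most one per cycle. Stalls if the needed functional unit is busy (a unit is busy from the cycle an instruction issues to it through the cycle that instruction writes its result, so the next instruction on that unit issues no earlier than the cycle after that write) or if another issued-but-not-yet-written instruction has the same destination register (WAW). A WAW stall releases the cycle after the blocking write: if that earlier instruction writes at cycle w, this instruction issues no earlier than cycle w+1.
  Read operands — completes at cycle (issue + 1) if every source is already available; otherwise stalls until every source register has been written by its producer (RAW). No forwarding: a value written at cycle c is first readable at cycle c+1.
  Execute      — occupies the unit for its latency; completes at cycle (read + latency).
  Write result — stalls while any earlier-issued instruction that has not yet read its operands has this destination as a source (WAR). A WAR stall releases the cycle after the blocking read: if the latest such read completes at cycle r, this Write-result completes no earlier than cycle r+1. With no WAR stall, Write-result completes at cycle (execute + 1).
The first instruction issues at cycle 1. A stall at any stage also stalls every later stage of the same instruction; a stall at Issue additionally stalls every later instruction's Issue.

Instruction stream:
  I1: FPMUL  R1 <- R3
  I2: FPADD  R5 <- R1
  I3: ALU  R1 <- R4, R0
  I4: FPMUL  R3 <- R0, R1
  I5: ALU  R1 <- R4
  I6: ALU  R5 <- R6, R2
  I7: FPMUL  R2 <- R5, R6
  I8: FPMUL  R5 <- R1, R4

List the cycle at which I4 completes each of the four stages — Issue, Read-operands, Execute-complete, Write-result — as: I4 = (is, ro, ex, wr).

  I1 | 1 | 2 | 7 | 8
  I2 | 2 | 9 | 12 | 13   RAW R1: wait I1 write@8
  I3 | 9 | 10 | 11 | 12   WAW R1: wait I1 write@8
  I4 | 10 | 13 | 18 | 19   RAW R1: wait I3 write@12
  I5 | 13 | 14 | 15 | 16   struct: ALU busy until I3 writes@12
  I6 | 17 | 18 | 19 | 20   struct: ALU busy until I5 writes@16
  I7 | 20 | 21 | 26 | 27   struct: FPMUL busy until I4 writes@19
  I8 | 28 | 29 | 34 | 35   struct: FPMUL busy until I7 writes@27

I4 = (10, 13, 18, 19)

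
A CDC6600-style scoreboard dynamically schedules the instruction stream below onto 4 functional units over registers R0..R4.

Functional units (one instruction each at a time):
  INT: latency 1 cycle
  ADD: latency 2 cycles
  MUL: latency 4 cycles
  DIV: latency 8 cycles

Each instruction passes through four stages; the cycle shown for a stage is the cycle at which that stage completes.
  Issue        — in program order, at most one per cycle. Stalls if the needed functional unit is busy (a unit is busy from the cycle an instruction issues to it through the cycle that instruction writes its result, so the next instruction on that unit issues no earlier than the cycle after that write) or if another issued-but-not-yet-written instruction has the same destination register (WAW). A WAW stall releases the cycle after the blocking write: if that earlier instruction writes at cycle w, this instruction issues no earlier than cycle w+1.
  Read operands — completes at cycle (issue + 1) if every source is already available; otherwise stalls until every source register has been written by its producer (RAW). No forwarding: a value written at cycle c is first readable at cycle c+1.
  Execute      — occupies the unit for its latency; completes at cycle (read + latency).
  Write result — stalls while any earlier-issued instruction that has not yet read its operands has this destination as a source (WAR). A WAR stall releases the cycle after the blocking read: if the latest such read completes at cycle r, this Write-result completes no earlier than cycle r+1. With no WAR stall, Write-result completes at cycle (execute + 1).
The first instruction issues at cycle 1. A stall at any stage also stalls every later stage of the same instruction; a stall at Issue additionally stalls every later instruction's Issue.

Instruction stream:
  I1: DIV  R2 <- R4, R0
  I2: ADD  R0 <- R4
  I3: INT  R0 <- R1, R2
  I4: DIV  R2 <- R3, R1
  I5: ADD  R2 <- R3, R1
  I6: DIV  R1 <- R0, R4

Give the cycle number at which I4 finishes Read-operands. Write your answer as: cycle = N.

cycle = 13

[I1] 1/2/10/11
[I2] 2/3/5/6
[I3] 7/12/13/14  (WAW R0: wait I2 write@6; RAW R2: wait I1 write@11)
[I4] 12/13/21/22  (struct: DIV busy until I1 writes@11)
[I5] 23/24/26/27  (WAW R2: wait I4 write@22)
[I6] 24/25/33/34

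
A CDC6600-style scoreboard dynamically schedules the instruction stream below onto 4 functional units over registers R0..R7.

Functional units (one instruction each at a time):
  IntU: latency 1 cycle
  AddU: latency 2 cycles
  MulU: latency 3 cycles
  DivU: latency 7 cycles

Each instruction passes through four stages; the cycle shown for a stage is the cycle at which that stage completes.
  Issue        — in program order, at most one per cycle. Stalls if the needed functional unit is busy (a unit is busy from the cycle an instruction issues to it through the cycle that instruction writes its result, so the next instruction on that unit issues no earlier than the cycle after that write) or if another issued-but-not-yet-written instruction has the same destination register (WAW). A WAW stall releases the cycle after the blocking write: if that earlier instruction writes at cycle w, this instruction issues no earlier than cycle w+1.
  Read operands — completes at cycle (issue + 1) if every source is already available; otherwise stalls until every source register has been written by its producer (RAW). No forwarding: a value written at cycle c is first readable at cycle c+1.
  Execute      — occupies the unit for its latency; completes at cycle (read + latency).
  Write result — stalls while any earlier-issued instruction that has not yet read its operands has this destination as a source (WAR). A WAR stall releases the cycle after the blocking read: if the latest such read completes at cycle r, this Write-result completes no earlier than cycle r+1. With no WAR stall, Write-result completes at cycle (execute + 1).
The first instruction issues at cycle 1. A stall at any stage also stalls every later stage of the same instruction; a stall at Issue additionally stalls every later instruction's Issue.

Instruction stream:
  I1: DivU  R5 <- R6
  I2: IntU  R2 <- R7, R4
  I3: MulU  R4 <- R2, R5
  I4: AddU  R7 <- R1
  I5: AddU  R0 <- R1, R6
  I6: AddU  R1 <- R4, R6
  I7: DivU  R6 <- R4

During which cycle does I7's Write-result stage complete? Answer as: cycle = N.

I1: IS=1 RO=2 EX=9 WR=10
I2: IS=2 RO=3 EX=4 WR=5
I3: IS=3 RO=11 EX=14 WR=15  [RAW R5: wait I1 write@10]
I4: IS=4 RO=5 EX=7 WR=8
I5: IS=9 RO=10 EX=12 WR=13  [struct: AddU busy until I4 writes@8]
I6: IS=14 RO=16 EX=18 WR=19  [struct: AddU busy until I5 writes@13; RAW R4: wait I3 write@15]
I7: IS=15 RO=16 EX=23 WR=24

cycle = 24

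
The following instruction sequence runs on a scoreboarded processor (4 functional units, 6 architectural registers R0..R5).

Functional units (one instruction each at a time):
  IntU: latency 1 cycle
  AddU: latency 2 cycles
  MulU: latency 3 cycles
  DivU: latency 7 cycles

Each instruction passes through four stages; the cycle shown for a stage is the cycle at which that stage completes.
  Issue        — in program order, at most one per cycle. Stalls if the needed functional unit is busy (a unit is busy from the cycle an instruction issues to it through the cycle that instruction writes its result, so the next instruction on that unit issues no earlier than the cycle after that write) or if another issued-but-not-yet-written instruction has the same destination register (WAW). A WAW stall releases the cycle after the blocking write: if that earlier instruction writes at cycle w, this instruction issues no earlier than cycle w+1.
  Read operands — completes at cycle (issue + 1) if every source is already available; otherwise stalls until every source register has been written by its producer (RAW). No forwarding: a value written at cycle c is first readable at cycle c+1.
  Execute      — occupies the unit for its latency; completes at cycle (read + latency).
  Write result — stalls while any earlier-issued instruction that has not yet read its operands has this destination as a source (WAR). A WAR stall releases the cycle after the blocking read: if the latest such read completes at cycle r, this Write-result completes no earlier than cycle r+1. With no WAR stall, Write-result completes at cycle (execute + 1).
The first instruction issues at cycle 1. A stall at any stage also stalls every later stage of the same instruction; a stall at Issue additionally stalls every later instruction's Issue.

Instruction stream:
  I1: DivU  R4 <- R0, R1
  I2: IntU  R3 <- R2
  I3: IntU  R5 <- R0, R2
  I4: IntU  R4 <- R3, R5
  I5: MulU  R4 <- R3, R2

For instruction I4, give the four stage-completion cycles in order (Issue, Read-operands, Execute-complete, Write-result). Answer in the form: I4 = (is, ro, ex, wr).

I4 = (11, 12, 13, 14)

I1: IS=1 RO=2 EX=9 WR=10
I2: IS=2 RO=3 EX=4 WR=5
I3: IS=6 RO=7 EX=8 WR=9  [struct: IntU busy until I2 writes@5]
I4: IS=11 RO=12 EX=13 WR=14  [WAW R4: wait I1 write@10]
I5: IS=15 RO=16 EX=19 WR=20  [WAW R4: wait I4 write@14]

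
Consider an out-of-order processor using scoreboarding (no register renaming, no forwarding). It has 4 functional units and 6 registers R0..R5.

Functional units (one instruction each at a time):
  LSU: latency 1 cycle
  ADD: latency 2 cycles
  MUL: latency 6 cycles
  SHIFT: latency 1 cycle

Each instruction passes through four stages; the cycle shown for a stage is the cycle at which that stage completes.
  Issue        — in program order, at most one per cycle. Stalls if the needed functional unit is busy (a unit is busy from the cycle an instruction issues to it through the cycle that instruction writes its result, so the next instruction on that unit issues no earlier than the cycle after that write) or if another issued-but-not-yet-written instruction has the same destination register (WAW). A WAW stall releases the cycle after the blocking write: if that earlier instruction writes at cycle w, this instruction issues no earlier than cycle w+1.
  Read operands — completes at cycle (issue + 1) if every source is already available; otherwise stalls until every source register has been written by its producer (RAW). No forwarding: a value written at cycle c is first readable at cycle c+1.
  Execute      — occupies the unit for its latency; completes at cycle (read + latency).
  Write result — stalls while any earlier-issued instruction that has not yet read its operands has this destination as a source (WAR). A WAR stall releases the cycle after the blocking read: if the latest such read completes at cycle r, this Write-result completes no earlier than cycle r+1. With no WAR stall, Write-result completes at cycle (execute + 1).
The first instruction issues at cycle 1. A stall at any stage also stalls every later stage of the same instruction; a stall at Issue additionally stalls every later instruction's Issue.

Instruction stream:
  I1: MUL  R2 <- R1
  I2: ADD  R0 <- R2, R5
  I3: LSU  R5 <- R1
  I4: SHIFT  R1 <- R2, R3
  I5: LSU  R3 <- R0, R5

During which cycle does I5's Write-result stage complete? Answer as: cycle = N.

cycle = 16

1) issue 1, read 2, done 8, write 9
2) issue 2, read 10, done 12, write 13  <RAW R2: wait I1 write@9>
3) issue 3, read 4, done 5, write 11  <WAR R5: wait I2 read@10>
4) issue 4, read 10, done 11, write 12  <RAW R2: wait I1 write@9>
5) issue 12, read 14, done 15, write 16  <struct: LSU busy until I3 writes@11 / RAW R0: wait I2 write@13>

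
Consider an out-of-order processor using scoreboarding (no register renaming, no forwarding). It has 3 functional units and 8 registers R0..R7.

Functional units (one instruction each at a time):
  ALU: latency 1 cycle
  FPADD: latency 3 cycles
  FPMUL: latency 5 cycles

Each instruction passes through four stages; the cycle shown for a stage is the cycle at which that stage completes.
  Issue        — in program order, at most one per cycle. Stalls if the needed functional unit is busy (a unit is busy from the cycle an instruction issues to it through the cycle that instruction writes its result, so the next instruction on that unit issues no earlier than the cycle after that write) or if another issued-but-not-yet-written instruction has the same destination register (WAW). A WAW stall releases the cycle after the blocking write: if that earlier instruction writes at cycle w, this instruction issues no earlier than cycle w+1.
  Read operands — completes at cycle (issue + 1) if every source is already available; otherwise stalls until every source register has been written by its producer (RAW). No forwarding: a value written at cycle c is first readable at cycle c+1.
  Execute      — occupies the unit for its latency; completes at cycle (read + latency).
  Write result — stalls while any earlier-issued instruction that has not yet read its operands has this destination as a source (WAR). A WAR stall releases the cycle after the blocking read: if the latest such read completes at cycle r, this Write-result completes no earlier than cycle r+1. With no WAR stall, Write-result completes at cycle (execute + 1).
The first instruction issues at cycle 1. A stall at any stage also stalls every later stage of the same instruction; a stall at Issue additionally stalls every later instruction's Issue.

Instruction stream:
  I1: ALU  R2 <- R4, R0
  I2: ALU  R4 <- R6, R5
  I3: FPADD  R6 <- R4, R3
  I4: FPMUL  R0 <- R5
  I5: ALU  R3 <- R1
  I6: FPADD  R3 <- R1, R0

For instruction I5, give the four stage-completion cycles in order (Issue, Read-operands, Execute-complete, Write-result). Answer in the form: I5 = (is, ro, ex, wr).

cycle 1: I1 dispatched to ALU
cycle 2: I1 operands ready
cycle 3: I1 complete
cycle 4: R2←I1
cycle 5: I2 dispatched to ALU
cycle 6: I2 operands ready | I3 dispatched to FPADD
cycle 7: I2 complete | I4 dispatched to FPMUL
cycle 8: R4←I2 | I4 operands ready
cycle 9: I3 operands ready | I5 dispatched to ALU
cycle 10: I5 operands ready
cycle 11: I5 complete
cycle 12: I3 complete | R3←I5
cycle 13: R6←I3 | I4 complete
cycle 14: R0←I4 | I6 dispatched to FPADD
cycle 15: I6 operands ready
cycle 18: I6 complete
cycle 19: R3←I6

I5 = (9, 10, 11, 12)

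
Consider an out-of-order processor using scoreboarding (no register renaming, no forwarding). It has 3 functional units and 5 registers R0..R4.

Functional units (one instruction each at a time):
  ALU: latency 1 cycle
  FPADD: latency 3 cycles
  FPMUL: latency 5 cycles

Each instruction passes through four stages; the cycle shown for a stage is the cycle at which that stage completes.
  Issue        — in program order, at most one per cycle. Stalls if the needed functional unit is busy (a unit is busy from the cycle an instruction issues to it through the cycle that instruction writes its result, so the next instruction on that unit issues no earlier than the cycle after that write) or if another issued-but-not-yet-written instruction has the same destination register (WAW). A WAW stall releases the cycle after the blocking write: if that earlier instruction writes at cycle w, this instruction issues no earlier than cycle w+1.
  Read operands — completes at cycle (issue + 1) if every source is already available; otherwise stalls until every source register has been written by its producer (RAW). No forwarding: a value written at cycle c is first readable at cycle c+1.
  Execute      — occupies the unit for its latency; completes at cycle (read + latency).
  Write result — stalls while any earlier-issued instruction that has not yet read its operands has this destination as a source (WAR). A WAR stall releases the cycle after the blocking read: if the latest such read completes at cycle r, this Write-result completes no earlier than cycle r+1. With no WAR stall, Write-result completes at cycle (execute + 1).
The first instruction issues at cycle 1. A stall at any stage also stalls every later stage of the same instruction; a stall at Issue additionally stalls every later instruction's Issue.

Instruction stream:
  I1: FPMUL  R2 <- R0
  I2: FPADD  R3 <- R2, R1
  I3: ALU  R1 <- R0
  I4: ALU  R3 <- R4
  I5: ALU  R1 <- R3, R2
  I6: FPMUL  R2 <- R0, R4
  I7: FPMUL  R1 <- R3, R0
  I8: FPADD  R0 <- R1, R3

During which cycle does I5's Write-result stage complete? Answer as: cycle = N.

I1 -> (1, 2, 7, 8)
I2 -> (2, 9, 12, 13)  // RAW R2: wait I1 write@8
I3 -> (3, 4, 5, 10)  // WAR R1: wait I2 read@9
I4 -> (14, 15, 16, 17)  // WAW R3: wait I2 write@13
I5 -> (18, 19, 20, 21)  // struct: ALU busy until I4 writes@17
I6 -> (19, 20, 25, 26)
I7 -> (27, 28, 33, 34)  // struct: FPMUL busy until I6 writes@26
I8 -> (28, 35, 38, 39)  // RAW R1: wait I7 write@34

cycle = 21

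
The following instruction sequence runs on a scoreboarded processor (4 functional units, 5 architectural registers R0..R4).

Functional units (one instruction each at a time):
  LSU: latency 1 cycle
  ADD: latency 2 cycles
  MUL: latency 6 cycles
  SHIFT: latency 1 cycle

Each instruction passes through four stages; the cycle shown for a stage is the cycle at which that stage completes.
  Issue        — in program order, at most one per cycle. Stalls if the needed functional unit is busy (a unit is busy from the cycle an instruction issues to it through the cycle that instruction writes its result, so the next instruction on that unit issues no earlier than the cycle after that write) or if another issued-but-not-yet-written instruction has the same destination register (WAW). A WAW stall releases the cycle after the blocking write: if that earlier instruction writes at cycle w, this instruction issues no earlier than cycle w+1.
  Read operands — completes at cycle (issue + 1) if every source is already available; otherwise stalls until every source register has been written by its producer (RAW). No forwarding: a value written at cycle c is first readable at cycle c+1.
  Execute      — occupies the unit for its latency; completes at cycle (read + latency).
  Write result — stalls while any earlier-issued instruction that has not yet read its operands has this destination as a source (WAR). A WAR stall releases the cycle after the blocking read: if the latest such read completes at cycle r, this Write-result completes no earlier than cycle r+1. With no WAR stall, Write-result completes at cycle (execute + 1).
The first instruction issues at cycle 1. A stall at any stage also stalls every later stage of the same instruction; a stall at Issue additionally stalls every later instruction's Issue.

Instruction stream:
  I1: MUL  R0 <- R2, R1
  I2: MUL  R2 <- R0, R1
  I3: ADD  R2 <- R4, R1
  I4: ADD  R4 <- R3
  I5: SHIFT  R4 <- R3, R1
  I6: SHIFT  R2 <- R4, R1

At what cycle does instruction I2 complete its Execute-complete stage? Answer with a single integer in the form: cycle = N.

cycle = 17

  I1 | 1 | 2 | 8 | 9
  I2 | 10 | 11 | 17 | 18   struct: MUL busy until I1 writes@9
  I3 | 19 | 20 | 22 | 23   WAW R2: wait I2 write@18
  I4 | 24 | 25 | 27 | 28   struct: ADD busy until I3 writes@23
  I5 | 29 | 30 | 31 | 32   WAW R4: wait I4 write@28
  I6 | 33 | 34 | 35 | 36   struct: SHIFT busy until I5 writes@32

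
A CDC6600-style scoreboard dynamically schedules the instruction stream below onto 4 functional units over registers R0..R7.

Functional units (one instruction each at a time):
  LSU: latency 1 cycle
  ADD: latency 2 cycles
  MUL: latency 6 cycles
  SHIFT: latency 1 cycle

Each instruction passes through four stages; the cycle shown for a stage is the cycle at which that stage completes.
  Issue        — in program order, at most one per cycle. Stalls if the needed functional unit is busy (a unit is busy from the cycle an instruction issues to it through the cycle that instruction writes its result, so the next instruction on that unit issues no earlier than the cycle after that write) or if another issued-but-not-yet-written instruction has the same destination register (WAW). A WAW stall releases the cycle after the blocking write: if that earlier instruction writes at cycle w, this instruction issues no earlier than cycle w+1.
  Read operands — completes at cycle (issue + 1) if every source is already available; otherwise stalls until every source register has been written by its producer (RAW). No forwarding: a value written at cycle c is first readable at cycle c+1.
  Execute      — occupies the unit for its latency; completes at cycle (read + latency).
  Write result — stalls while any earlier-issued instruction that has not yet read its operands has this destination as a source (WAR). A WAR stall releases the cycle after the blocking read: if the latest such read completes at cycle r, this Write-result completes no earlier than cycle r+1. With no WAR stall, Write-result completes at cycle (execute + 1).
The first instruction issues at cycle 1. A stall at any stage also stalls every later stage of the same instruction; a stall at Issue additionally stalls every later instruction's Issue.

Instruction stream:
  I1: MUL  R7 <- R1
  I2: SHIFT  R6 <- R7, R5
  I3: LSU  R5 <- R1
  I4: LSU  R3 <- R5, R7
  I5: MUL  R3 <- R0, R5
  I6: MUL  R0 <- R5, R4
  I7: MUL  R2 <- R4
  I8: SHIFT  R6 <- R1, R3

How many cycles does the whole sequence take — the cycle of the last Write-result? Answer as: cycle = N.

cycle = 42

cycle 1: I1→MUL
cycle 2: I1 RO · I2→SHIFT
cycle 3: I3→LSU
cycle 4: I3 RO
cycle 5: I3 EX
cycle 8: I1 EX
cycle 9: I1 WR R7
cycle 10: I2 RO
cycle 11: I2 EX · I3 WR R5
cycle 12: I2 WR R6 · I4→LSU
cycle 13: I4 RO
cycle 14: I4 EX
cycle 15: I4 WR R3
cycle 16: I5→MUL
cycle 17: I5 RO
cycle 23: I5 EX
cycle 24: I5 WR R3
cycle 25: I6→MUL
cycle 26: I6 RO
cycle 32: I6 EX
cycle 33: I6 WR R0
cycle 34: I7→MUL
cycle 35: I7 RO · I8→SHIFT
cycle 36: I8 RO
cycle 37: I8 EX
cycle 38: I8 WR R6
cycle 41: I7 EX
cycle 42: I7 WR R2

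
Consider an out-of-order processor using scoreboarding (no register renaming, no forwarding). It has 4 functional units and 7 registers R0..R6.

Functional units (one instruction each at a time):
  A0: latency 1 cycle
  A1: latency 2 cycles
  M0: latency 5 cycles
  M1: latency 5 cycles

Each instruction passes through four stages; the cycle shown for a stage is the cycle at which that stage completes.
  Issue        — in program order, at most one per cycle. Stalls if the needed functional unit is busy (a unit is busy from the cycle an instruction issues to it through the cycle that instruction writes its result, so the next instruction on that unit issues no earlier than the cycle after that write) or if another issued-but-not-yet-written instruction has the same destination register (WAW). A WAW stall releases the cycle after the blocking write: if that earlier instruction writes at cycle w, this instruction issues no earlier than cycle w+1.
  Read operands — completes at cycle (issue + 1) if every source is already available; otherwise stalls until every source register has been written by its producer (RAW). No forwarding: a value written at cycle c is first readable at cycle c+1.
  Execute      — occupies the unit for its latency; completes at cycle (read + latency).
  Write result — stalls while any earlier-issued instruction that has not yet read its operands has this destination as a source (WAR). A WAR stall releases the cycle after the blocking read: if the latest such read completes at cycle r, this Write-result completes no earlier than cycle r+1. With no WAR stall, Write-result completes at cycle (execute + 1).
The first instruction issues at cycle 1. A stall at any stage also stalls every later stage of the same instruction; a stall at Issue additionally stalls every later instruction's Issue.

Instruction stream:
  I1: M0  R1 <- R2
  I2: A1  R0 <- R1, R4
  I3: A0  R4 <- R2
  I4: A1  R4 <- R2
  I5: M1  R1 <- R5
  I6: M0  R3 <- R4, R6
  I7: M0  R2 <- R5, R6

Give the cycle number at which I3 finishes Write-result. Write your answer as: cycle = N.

cycle = 10

I1: IS=1 RO=2 EX=7 WR=8
I2: IS=2 RO=9 EX=11 WR=12  [RAW R1: wait I1 write@8]
I3: IS=3 RO=4 EX=5 WR=10  [WAR R4: wait I2 read@9]
I4: IS=13 RO=14 EX=16 WR=17  [struct: A1 busy until I2 writes@12]
I5: IS=14 RO=15 EX=20 WR=21
I6: IS=15 RO=18 EX=23 WR=24  [RAW R4: wait I4 write@17]
I7: IS=25 RO=26 EX=31 WR=32  [struct: M0 busy until I6 writes@24]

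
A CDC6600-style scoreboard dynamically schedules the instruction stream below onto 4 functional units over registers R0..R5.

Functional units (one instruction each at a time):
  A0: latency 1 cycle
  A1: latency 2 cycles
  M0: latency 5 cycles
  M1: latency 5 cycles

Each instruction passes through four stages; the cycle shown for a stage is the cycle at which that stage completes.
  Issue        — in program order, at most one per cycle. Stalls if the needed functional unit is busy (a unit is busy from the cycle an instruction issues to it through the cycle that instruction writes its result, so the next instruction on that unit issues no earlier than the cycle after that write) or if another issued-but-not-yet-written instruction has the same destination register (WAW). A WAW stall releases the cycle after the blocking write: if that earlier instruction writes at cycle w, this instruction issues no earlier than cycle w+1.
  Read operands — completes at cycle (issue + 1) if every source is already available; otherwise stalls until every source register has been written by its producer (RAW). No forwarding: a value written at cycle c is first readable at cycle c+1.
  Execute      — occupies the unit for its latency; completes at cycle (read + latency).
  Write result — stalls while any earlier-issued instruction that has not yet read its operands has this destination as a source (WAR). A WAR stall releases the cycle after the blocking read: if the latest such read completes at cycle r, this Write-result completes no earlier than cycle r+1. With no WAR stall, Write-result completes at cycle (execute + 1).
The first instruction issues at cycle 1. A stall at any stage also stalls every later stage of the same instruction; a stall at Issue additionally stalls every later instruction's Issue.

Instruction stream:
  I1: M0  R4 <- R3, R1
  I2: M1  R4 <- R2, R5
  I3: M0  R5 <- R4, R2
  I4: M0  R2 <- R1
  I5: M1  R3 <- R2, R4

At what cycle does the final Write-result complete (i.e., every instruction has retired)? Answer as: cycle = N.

1) issue 1, read 2, done 7, write 8
2) issue 9, read 10, done 15, write 16  <WAW R4: wait I1 write@8>
3) issue 10, read 17, done 22, write 23  <RAW R4: wait I2 write@16>
4) issue 24, read 25, done 30, write 31  <struct: M0 busy until I3 writes@23>
5) issue 25, read 32, done 37, write 38  <RAW R2: wait I4 write@31>

cycle = 38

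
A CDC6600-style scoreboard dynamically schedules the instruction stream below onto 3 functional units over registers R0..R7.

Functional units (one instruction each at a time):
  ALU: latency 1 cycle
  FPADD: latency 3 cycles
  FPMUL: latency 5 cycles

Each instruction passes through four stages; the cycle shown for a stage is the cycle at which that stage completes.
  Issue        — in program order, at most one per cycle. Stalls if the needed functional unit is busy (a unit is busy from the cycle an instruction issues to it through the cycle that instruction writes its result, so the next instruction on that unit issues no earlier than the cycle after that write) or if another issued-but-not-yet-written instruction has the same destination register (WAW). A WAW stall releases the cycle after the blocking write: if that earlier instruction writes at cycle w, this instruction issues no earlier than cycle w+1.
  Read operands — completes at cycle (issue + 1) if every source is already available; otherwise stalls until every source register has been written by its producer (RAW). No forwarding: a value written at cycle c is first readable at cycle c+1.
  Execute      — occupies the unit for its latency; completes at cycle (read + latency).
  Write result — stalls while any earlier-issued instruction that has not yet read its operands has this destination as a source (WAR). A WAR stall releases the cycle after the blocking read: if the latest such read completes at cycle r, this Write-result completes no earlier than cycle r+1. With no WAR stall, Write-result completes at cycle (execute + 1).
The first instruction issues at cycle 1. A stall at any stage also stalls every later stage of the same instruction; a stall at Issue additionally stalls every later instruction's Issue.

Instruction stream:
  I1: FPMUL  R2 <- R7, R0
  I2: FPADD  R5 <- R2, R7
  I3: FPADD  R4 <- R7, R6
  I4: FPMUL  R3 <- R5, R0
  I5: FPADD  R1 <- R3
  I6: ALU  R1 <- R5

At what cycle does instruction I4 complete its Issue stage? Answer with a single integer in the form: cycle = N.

cycle = 15

c1: issue I1 (FPMUL)
c2: I1 read-ops · issue I2 (FPADD)
c7: I1 finished on FPMUL
c8: I1→R2
c9: I2 read-ops
c12: I2 finished on FPADD
c13: I2→R5
c14: issue I3 (FPADD)
c15: I3 read-ops · issue I4 (FPMUL)
c16: I4 read-ops
c18: I3 finished on FPADD
c19: I3→R4
c20: issue I5 (FPADD)
c21: I4 finished on FPMUL
c22: I4→R3
c23: I5 read-ops
c26: I5 finished on FPADD
c27: I5→R1
c28: issue I6 (ALU)
c29: I6 read-ops
c30: I6 finished on ALU
c31: I6→R1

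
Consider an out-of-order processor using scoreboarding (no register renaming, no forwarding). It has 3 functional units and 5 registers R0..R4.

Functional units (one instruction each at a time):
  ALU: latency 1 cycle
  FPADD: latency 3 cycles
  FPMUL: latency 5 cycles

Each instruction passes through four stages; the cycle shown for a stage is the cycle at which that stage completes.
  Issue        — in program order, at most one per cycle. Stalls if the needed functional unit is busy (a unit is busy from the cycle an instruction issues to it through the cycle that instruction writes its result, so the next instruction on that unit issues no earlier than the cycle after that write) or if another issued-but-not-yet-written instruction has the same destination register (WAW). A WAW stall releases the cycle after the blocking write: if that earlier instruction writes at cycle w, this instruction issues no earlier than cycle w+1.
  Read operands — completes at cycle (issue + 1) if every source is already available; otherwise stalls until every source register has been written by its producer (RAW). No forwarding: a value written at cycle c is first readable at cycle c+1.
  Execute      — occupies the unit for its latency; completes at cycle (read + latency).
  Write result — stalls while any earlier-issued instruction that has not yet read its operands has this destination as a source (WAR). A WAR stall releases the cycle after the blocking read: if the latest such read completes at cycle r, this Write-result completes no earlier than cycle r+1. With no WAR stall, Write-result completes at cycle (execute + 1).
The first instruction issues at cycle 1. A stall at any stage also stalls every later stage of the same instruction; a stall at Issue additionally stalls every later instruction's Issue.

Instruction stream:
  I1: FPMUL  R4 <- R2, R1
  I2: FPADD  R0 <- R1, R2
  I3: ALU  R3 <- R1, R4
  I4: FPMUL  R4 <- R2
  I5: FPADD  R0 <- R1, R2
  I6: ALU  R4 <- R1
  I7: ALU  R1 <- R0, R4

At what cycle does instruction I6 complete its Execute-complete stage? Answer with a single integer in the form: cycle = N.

c1: I1 dispatched to FPMUL
c2: I1 operands ready, I2 dispatched to FPADD
c3: I2 operands ready, I3 dispatched to ALU
c6: I2 complete
c7: I1 complete, R0←I2
c8: R4←I1
c9: I3 operands ready, I4 dispatched to FPMUL
c10: I3 complete, I4 operands ready, I5 dispatched to FPADD
c11: R3←I3, I5 operands ready
c14: I5 complete
c15: I4 complete, R0←I5
c16: R4←I4
c17: I6 dispatched to ALU
c18: I6 operands ready
c19: I6 complete
c20: R4←I6
c21: I7 dispatched to ALU
c22: I7 operands ready
c23: I7 complete
c24: R1←I7

cycle = 19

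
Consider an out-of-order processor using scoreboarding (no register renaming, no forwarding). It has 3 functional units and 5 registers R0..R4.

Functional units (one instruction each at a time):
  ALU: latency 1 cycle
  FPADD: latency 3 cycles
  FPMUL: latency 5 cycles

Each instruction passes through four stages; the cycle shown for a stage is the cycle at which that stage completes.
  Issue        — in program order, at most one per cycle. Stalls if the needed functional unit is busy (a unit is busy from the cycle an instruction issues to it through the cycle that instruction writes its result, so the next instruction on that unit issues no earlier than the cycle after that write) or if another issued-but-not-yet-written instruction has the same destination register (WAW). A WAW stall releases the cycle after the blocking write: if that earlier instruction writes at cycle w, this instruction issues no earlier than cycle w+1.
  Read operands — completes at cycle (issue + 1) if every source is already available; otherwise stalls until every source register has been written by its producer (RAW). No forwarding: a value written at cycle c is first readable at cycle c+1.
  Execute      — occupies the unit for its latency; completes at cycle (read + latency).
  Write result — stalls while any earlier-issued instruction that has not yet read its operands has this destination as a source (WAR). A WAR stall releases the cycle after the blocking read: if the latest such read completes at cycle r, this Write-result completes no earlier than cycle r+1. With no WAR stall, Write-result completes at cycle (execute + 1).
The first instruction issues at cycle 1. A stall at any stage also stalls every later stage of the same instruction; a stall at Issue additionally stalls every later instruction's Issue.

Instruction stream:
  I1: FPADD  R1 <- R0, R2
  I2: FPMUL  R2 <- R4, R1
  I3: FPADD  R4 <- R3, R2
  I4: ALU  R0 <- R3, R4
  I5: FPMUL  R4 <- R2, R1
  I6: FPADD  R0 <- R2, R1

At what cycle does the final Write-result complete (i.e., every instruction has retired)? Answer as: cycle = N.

t=1  I1 issues→FPADD
t=2  I1 reads · I2 issues→FPMUL
t=5  I1 exec-done
t=6  I1 writes R1
t=7  I2 reads · I3 issues→FPADD
t=8  I4 issues→ALU
t=12  I2 exec-done
t=13  I2 writes R2
t=14  I3 reads
t=17  I3 exec-done
t=18  I3 writes R4
t=19  I4 reads · I5 issues→FPMUL
t=20  I4 exec-done · I5 reads
t=21  I4 writes R0
t=22  I6 issues→FPADD
t=23  I6 reads
t=25  I5 exec-done
t=26  I5 writes R4 · I6 exec-done
t=27  I6 writes R0

cycle = 27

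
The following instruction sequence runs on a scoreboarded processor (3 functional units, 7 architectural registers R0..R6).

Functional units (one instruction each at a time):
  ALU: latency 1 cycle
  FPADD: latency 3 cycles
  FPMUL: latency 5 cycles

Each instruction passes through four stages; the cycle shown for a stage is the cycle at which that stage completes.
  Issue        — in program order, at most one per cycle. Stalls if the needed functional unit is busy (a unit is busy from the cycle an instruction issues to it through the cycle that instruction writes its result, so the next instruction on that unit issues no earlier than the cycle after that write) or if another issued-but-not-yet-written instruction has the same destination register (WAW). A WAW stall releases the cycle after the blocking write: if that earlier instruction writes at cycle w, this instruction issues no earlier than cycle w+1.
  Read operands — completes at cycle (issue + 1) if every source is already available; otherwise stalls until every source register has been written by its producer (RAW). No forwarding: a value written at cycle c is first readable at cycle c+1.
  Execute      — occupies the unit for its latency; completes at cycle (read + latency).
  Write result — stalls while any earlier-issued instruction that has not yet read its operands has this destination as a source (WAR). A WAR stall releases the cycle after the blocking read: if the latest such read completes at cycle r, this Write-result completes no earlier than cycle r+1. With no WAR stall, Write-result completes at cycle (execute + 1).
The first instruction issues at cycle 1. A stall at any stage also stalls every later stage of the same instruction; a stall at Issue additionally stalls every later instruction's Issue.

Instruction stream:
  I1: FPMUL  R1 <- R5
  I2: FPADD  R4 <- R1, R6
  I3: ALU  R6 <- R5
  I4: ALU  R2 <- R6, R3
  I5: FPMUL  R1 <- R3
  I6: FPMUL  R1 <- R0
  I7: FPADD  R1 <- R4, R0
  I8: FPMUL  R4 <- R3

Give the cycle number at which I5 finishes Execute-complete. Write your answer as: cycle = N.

1) issue 1, read 2, done 7, write 8
2) issue 2, read 9, done 12, write 13  <RAW R1: wait I1 write@8>
3) issue 3, read 4, done 5, write 10  <WAR R6: wait I2 read@9>
4) issue 11, read 12, done 13, write 14  <struct: ALU busy until I3 writes@10>
5) issue 12, read 13, done 18, write 19
6) issue 20, read 21, done 26, write 27  <struct: FPMUL busy until I5 writes@19>
7) issue 28, read 29, done 32, write 33  <WAW R1: wait I6 write@27>
8) issue 29, read 30, done 35, write 36

cycle = 18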